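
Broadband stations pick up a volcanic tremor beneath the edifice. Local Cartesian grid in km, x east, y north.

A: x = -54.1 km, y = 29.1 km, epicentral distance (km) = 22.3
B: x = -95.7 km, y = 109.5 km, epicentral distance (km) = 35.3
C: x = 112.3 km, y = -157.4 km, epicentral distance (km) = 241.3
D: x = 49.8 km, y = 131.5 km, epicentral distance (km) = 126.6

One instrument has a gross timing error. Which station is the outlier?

B

Solve using three stations at a time. Using A, C, D (subtract circle equations pairwise → linear system) gives (x, y) ≈ (-32.7, 35.5).
Distances from that point to each station vs reported:
  A: calculated 22.3 vs reported 22.3 → residual 0.0 km
  B: calculated 97.2 vs reported 35.3 → residual 61.9 km
  C: calculated 241.3 vs reported 241.3 → residual 0.0 km
  D: calculated 126.6 vs reported 126.6 → residual 0.0 km
A, C, D are mutually consistent (residuals ≈ 0); B is off by 61.9 km.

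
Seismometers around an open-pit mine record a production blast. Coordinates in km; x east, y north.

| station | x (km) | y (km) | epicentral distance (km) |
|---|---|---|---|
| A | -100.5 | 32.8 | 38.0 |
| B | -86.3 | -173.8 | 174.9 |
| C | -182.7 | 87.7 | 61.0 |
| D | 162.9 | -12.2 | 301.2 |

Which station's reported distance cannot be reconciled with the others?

Solve using three stations at a time. Using A, C, D (subtract circle equations pairwise → linear system) gives (x, y) ≈ (-130.4, 56.3).
Distances from that point to each station vs reported:
  A: calculated 38.0 vs reported 38.0 → residual 0.0 km
  B: calculated 234.2 vs reported 174.9 → residual 59.3 km
  C: calculated 61.0 vs reported 61.0 → residual 0.0 km
  D: calculated 301.2 vs reported 301.2 → residual 0.0 km
A, C, D are mutually consistent (residuals ≈ 0); B is off by 59.3 km.

B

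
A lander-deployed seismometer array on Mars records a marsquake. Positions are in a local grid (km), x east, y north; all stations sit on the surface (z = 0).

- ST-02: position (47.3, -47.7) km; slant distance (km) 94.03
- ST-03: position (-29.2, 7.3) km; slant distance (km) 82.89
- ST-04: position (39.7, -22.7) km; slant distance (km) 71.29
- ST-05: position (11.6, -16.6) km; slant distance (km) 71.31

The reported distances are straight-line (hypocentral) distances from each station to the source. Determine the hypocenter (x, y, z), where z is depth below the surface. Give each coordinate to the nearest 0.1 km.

(38.3, 38.4, 36.7)

Each station gives a sphere (x−x_i)² + (y−y_i)² + z² = d_i² (stations at z=0).
Subtracting the ST-02 sphere from ST-03 and ST-04: z² cancels, leaving linear equations in x and y:
-153.0 x + 110.0 y = -1635.76
-15.2 x + 50.0 y = 1338.18
Solving: x ≈ 38.305, y ≈ 38.408 km (keep extra digits for the depth step; rounded: 38.3, 38.4).
Then from the ST-02 sphere: z² = 94.03² − (x − 47.3)² − (y + 47.7)² with x = 38.305, y = 38.408, so z ≈ 36.690 ≈ 36.7 km.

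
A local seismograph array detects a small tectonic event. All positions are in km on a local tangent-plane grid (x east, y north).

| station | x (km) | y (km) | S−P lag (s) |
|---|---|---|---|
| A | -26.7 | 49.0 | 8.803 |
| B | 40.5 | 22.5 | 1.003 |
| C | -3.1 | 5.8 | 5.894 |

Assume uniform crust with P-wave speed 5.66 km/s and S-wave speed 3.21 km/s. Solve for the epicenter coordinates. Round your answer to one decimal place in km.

Distance from S−P lag: d = Δt · v_P v_S / (v_P − v_S) = Δt · (5.66·3.21)/(5.66−3.21) ≈ 7.4158·Δt.
So d_A = 65.28, d_B = 7.44, d_C = 43.71 km.
Circle about each station: (x + 26.7)² + (y − 49.0)² = 65.28²; (x − 40.5)² + (y − 22.5)² = 7.44²; (x + 3.1)² + (y − 5.8)² = 43.71².
Subtracting the A equation from the B and C equations removes the quadratic terms:
134.4 x − 53.0 y = 3238.73
47.2 x − 86.4 y = -719.73
Solving the 2×2 system: x ≈ 34.9, y ≈ 27.4 km.

(34.9, 27.4)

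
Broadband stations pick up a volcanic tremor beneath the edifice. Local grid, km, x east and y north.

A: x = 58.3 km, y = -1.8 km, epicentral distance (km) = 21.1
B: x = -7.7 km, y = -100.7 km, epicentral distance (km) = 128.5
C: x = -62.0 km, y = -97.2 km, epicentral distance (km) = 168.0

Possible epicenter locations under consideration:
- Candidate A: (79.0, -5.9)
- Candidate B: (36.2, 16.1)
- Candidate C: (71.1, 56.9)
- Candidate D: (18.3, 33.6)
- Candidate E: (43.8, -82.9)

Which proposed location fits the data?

Candidate A

For each candidate, compare |candidate − station| to the reported distance:
Candidate A: residuals A 0.0, B 0.0, C 0.0 → max 0.0 km
Candidate B: residuals A 7.3, B 3.7, C 18.1 → max 18.1 km
Candidate C: residuals A 39.0, B 47.7, C 35.6 → max 47.7 km
Candidate D: residuals A 32.3, B 8.3, C 14.5 → max 32.3 km
Candidate E: residuals A 61.3, B 74.0, C 61.2 → max 74.0 km
Only Candidate A has all residuals ≈ 0.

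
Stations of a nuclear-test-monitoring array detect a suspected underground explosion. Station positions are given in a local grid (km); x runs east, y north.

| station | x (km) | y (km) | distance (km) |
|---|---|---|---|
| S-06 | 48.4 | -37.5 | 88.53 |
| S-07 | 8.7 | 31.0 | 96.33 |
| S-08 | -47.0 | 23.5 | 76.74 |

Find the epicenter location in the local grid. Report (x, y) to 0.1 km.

Circle about each station: (x − 48.4)² + (y + 37.5)² = 88.53²; (x − 8.7)² + (y − 31.0)² = 96.33²; (x + 47.0)² + (y − 23.5)² = 76.74².
Subtracting the S-06 equation from the S-07 and S-08 equations removes the quadratic terms:
-79.4 x + 137.0 y = -4154.03
-190.8 x + 122.0 y = 960.97
Solving the 2×2 system: x ≈ -38.8, y ≈ -52.8 km.
Check against S-06 (with the unrounded x, y): √((x − 48.4)²+(y + 37.5)²) = 88.54 ≈ 88.53 km. ✓

-38.8 km east, -52.8 km north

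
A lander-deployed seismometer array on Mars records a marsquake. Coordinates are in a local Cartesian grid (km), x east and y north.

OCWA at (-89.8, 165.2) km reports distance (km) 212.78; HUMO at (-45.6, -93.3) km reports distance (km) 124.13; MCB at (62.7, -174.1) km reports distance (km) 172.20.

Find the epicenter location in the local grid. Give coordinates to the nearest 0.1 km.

Circle about each station: (x + 89.8)² + (y − 165.2)² = 212.78²; (x + 45.6)² + (y + 93.3)² = 124.13²; (x − 62.7)² + (y + 174.1)² = 172.20².
Subtracting pairs of circle equations eliminates x²+y² and gives linear equations (the radical axes):
88.4 x − 517.0 y = 5296.24
305.0 x − 678.6 y = 14509.51
Solving the 2×2 system: x ≈ 40.0, y ≈ -3.4 km.

x ≈ 40.0 km, y ≈ -3.4 km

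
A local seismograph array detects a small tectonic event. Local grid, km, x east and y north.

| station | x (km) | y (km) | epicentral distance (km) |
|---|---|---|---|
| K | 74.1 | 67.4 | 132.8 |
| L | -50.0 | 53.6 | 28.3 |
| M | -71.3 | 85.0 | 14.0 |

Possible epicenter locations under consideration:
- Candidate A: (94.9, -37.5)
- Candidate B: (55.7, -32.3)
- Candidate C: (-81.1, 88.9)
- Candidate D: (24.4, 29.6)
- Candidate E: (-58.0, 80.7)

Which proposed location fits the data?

For each candidate, compare |candidate − station| to the reported distance:
Candidate A: residuals K 25.9, L 142.9, M 192.5 → max 192.5 km
Candidate B: residuals K 31.4, L 107.9, M 158.9 → max 158.9 km
Candidate C: residuals K 23.9, L 18.7, M 3.5 → max 23.9 km
Candidate D: residuals K 70.4, L 49.9, M 96.6 → max 96.6 km
Candidate E: residuals K 0.0, L 0.0, M 0.0 → max 0.0 km
Only Candidate E has all residuals ≈ 0.

Candidate E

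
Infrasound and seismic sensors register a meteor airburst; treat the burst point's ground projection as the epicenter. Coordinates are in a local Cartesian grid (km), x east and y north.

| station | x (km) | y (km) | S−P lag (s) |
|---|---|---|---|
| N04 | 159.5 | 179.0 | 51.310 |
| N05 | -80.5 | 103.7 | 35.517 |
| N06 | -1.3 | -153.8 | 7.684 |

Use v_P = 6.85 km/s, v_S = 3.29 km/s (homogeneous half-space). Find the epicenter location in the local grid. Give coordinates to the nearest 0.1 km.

x ≈ 2.4 km, y ≈ -105.3 km

Distance from S−P lag: d = Δt · v_P v_S / (v_P − v_S) = Δt · (6.85·3.29)/(6.85−3.29) ≈ 6.3305·Δt.
So d_N04 = 324.82, d_N05 = 224.84, d_N06 = 48.64 km.
Circle about each station: (x − 159.5)² + (y − 179.0)² = 324.82²; (x + 80.5)² + (y − 103.7)² = 224.84²; (x + 1.3)² + (y + 153.8)² = 48.64².
Subtracting pairs of circle equations eliminates x²+y² and gives linear equations (the radical axes):
-480.0 x − 150.6 y = 14707.70
-321.6 x − 665.6 y = 69317.06
Solving the 2×2 system: x ≈ 2.4, y ≈ -105.3 km.
Check against N04 (with the unrounded x, y): √((x − 159.5)²+(y − 179.0)²) = 324.82 ≈ 324.82 km. ✓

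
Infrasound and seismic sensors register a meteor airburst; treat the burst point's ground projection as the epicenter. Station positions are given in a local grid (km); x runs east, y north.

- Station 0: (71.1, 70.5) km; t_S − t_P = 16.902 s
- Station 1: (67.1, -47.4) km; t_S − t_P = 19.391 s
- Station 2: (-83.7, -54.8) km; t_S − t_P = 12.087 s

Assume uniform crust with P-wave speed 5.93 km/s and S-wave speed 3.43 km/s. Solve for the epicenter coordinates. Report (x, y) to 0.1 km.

Distance from S−P lag: d = Δt · v_P v_S / (v_P − v_S) = Δt · (5.93·3.43)/(5.93−3.43) ≈ 8.1360·Δt.
So d_Station 0 = 137.51, d_Station 1 = 157.76, d_Station 2 = 98.34 km.
Circle about each station: (x − 71.1)² + (y − 70.5)² = 137.51²; (x − 67.1)² + (y + 47.4)² = 157.76²; (x + 83.7)² + (y + 54.8)² = 98.34².
Subtracting the Station 0 equation from the Station 1 and Station 2 equations removes the quadratic terms:
-8.0 x − 235.8 y = -9255.51
-309.6 x − 250.6 y = 9221.51
Solving the 2×2 system: x ≈ -63.3, y ≈ 41.4 km.
Check against Station 0 (with the unrounded x, y): √((x − 71.1)²+(y − 70.5)²) = 137.51 ≈ 137.51 km. ✓

-63.3 km east, 41.4 km north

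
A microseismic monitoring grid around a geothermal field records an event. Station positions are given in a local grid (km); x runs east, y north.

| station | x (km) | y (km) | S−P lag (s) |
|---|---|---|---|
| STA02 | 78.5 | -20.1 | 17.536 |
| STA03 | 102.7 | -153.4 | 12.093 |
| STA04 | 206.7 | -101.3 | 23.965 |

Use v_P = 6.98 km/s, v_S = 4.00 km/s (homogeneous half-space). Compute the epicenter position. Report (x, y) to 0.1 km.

(-10.5, -158.2)

Distance from S−P lag: d = Δt · v_P v_S / (v_P − v_S) = Δt · (6.98·4.00)/(6.98−4.00) ≈ 9.3691·Δt.
So d_STA02 = 164.30, d_STA03 = 113.30, d_STA04 = 224.53 km.
Circle about each station: (x − 78.5)² + (y + 20.1)² = 164.30²; (x − 102.7)² + (y + 153.4)² = 113.30²; (x − 206.7)² + (y + 101.3)² = 224.53².
Subtracting the STA02 equation from the STA03 and STA04 equations removes the quadratic terms:
48.4 x − 266.6 y = 41670.19
256.4 x − 162.4 y = 23001.09
Solving the 2×2 system: x ≈ -10.5, y ≈ -158.2 km.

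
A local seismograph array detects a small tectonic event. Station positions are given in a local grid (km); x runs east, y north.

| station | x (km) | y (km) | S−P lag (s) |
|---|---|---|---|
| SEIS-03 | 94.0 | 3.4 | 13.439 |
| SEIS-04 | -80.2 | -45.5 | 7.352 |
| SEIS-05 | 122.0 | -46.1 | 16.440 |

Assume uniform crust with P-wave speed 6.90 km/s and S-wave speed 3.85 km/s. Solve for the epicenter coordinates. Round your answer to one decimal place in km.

-19.6 km east, -24.8 km north

Distance from S−P lag: d = Δt · v_P v_S / (v_P − v_S) = Δt · (6.90·3.85)/(6.90−3.85) ≈ 8.7098·Δt.
So d_SEIS-03 = 117.05, d_SEIS-04 = 64.03, d_SEIS-05 = 143.19 km.
Circle about each station: (x − 94.0)² + (y − 3.4)² = 117.05²; (x + 80.2)² + (y + 45.5)² = 64.03²; (x − 122.0)² + (y + 46.1)² = 143.19².
Subtracting pairs of circle equations eliminates x²+y² and gives linear equations (the radical axes):
-348.4 x − 97.8 y = 9255.59
56.0 x − 99.0 y = 1358.98
Solving the 2×2 system: x ≈ -19.6, y ≈ -24.8 km.
Check against SEIS-03 (with the unrounded x, y): √((x − 94.0)²+(y − 3.4)²) = 117.05 ≈ 117.05 km. ✓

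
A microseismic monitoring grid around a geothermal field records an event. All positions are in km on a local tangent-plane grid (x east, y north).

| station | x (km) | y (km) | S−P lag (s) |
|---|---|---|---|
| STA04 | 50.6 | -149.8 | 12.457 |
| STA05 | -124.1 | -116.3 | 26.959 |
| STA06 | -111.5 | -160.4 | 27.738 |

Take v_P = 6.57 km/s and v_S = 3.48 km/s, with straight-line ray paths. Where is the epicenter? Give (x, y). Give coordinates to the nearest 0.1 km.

(67.0, -59.1)

Distance from S−P lag: d = Δt · v_P v_S / (v_P − v_S) = Δt · (6.57·3.48)/(6.57−3.48) ≈ 7.3992·Δt.
So d_STA04 = 92.17, d_STA05 = 199.48, d_STA06 = 205.24 km.
Circle about each station: (x − 50.6)² + (y + 149.8)² = 92.17²; (x + 124.1)² + (y + 116.3)² = 199.48²; (x + 111.5)² + (y + 160.4)² = 205.24².
Subtracting pairs of circle equations eliminates x²+y² and gives linear equations (the radical axes):
-349.4 x + 67.0 y = -27370.86
-324.2 x − 21.2 y = -20468.14
Solving the 2×2 system: x ≈ 67.0, y ≈ -59.1 km.
Check against STA04 (with the unrounded x, y): √((x − 50.6)²+(y + 149.8)²) = 92.15 ≈ 92.17 km. ✓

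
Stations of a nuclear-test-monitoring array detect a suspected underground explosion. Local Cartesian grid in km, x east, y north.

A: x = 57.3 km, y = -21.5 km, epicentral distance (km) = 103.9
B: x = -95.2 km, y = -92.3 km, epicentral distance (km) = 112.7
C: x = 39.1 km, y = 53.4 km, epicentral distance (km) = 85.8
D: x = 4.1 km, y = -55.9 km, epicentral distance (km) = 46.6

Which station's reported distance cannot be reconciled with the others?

A

Solve using three stations at a time. Using B, C, D (subtract circle equations pairwise → linear system) gives (x, y) ≈ (-14.8, -13.3).
Distances from that point to each station vs reported:
  A: calculated 72.6 vs reported 103.9 → residual 31.3 km
  B: calculated 112.7 vs reported 112.7 → residual 0.0 km
  C: calculated 85.8 vs reported 85.8 → residual 0.0 km
  D: calculated 46.6 vs reported 46.6 → residual 0.0 km
B, C, D are mutually consistent (residuals ≈ 0); A is off by 31.3 km.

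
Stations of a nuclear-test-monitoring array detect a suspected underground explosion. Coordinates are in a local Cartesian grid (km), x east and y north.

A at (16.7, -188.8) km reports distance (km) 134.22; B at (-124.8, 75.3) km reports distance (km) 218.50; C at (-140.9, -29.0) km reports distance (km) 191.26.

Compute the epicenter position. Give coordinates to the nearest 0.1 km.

Circle about each station: (x − 16.7)² + (y + 188.8)² = 134.22²; (x + 124.8)² + (y − 75.3)² = 218.50²; (x + 140.9)² + (y + 29.0)² = 191.26².
Subtracting the A equation from the B and C equations removes the quadratic terms:
-283.0 x + 528.2 y = -44406.44
-315.2 x + 319.6 y = -33795.90
Solving the 2×2 system: x ≈ 48.1, y ≈ -58.3 km.

(48.1, -58.3)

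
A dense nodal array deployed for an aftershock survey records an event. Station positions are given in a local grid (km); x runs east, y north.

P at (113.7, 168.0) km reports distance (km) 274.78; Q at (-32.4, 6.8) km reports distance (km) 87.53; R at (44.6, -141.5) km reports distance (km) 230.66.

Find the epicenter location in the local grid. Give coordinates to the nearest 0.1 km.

x ≈ -118.7 km, y ≈ 21.4 km

Circle about each station: (x − 113.7)² + (y − 168.0)² = 274.78²; (x + 32.4)² + (y − 6.8)² = 87.53²; (x − 44.6)² + (y + 141.5)² = 230.66².
Subtracting pairs of circle equations eliminates x²+y² and gives linear equations (the radical axes):
-292.2 x − 322.4 y = 27786.86
-138.2 x − 619.0 y = 3159.73
Solving the 2×2 system: x ≈ -118.7, y ≈ 21.4 km.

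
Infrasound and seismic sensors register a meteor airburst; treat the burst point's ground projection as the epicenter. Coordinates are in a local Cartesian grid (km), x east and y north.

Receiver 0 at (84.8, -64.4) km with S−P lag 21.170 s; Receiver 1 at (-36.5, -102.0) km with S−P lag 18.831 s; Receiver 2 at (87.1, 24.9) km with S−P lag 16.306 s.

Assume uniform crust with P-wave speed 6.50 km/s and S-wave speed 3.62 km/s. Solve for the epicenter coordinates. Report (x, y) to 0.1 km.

Distance from S−P lag: d = Δt · v_P v_S / (v_P − v_S) = Δt · (6.50·3.62)/(6.50−3.62) ≈ 8.1701·Δt.
So d_Receiver 0 = 172.96, d_Receiver 1 = 153.85, d_Receiver 2 = 133.22 km.
Circle about each station: (x − 84.8)² + (y + 64.4)² = 172.96²; (x + 36.5)² + (y + 102.0)² = 153.85²; (x − 87.1)² + (y − 24.9)² = 133.22².
Subtracting the Receiver 0 equation from the Receiver 1 and Receiver 2 equations removes the quadratic terms:
-242.6 x − 75.2 y = 6643.19
4.6 x + 178.6 y = 9035.61
Solving the 2×2 system: x ≈ -43.4, y ≈ 51.7 km.

(-43.4, 51.7)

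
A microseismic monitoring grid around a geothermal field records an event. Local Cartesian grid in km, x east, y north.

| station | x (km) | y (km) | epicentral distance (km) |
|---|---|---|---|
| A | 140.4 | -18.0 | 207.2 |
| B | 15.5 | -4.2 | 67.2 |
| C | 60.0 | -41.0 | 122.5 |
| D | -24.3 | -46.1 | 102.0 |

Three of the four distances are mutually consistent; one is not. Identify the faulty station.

Solve using three stations at a time. Using B, C, D (subtract circle equations pairwise → linear system) gives (x, y) ≈ (-15.4, 55.6).
Distances from that point to each station vs reported:
  A: calculated 172.4 vs reported 207.2 → residual 34.8 km
  B: calculated 67.3 vs reported 67.2 → residual 0.1 km
  C: calculated 122.6 vs reported 122.5 → residual 0.1 km
  D: calculated 102.1 vs reported 102.0 → residual 0.1 km
B, C, D are mutually consistent (residuals ≈ 0); A is off by 34.8 km.

A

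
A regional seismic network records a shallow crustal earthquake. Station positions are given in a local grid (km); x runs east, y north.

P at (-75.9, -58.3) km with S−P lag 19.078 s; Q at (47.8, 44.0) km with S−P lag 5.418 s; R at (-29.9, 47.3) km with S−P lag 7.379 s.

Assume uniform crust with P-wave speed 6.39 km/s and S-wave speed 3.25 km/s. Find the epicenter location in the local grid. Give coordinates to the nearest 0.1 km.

15.3 km east, 28.9 km north

Distance from S−P lag: d = Δt · v_P v_S / (v_P − v_S) = Δt · (6.39·3.25)/(6.39−3.25) ≈ 6.6139·Δt.
So d_P = 126.18, d_Q = 35.83, d_R = 48.80 km.
Circle about each station: (x + 75.9)² + (y + 58.3)² = 126.18²; (x − 47.8)² + (y − 44.0)² = 35.83²; (x + 29.9)² + (y − 47.3)² = 48.80².
Subtracting the P equation from the Q and R equations removes the quadratic terms:
247.4 x + 204.6 y = 9698.74
92.0 x + 211.2 y = 7511.55
Solving the 2×2 system: x ≈ 15.3, y ≈ 28.9 km.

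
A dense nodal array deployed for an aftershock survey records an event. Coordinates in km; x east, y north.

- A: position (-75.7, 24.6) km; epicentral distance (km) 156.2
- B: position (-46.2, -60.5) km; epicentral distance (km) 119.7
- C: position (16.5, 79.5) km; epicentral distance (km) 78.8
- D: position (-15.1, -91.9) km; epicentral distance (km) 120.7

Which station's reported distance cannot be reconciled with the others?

Solve using three stations at a time. Using B, C, D (subtract circle equations pairwise → linear system) gives (x, y) ≈ (51.4, 8.8).
Distances from that point to each station vs reported:
  A: calculated 128.0 vs reported 156.2 → residual 28.2 km
  B: calculated 119.7 vs reported 119.7 → residual 0.0 km
  C: calculated 78.8 vs reported 78.8 → residual 0.0 km
  D: calculated 120.7 vs reported 120.7 → residual 0.0 km
B, C, D are mutually consistent (residuals ≈ 0); A is off by 28.2 km.

A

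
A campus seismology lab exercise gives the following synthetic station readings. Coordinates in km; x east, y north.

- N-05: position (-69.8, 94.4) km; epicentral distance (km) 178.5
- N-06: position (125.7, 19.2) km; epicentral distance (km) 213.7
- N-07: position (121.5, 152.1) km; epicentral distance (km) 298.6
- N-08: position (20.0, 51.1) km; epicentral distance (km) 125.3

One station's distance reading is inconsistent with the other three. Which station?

N-08

Solve using three stations at a time. Using N-05, N-06, N-07 (subtract circle equations pairwise → linear system) gives (x, y) ≈ (-61.5, -83.8).
Distances from that point to each station vs reported:
  N-05: calculated 178.4 vs reported 178.5 → residual 0.1 km
  N-06: calculated 213.6 vs reported 213.7 → residual 0.1 km
  N-07: calculated 298.6 vs reported 298.6 → residual 0.0 km
  N-08: calculated 157.6 vs reported 125.3 → residual 32.3 km
N-05, N-06, N-07 are mutually consistent (residuals ≈ 0); N-08 is off by 32.3 km.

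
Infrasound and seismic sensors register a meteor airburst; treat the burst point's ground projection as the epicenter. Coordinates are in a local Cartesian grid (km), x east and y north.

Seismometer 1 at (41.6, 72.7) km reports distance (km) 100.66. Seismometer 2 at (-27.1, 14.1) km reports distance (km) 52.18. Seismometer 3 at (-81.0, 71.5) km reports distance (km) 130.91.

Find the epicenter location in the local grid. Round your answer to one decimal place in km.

x ≈ 9.8 km, y ≈ -22.8 km

Circle about each station: (x − 41.6)² + (y − 72.7)² = 100.66²; (x + 27.1)² + (y − 14.1)² = 52.18²; (x + 81.0)² + (y − 71.5)² = 130.91².
Subtracting the Seismometer 1 equation from the Seismometer 2 and Seismometer 3 equations removes the quadratic terms:
-137.4 x − 117.2 y = 1327.05
-245.2 x − 2.4 y = -2347.59
Solving the 2×2 system: x ≈ 9.8, y ≈ -22.8 km.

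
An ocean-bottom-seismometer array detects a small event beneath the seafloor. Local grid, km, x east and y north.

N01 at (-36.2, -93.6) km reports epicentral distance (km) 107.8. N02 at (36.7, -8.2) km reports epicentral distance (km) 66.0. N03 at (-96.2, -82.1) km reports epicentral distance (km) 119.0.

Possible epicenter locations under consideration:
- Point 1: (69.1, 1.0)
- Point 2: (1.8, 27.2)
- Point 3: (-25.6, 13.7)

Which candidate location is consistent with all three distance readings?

For each candidate, compare |candidate − station| to the reported distance:
Point 1: residuals N01 33.8, N02 32.3, N03 66.0 → max 66.0 km
Point 2: residuals N01 18.8, N02 16.3, N03 27.8 → max 27.8 km
Point 3: residuals N01 0.0, N02 0.0, N03 0.0 → max 0.0 km
Only Point 3 has all residuals ≈ 0.

Point 3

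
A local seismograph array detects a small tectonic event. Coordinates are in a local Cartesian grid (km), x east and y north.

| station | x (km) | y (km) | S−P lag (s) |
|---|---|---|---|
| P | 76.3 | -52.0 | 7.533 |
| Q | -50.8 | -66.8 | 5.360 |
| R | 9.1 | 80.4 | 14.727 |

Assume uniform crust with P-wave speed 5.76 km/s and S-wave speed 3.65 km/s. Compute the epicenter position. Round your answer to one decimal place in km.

Distance from S−P lag: d = Δt · v_P v_S / (v_P − v_S) = Δt · (5.76·3.65)/(5.76−3.65) ≈ 9.9640·Δt.
So d_P = 75.06, d_Q = 53.41, d_R = 146.74 km.
Circle about each station: (x − 76.3)² + (y + 52.0)² = 75.06²; (x + 50.8)² + (y + 66.8)² = 53.41²; (x − 9.1)² + (y − 80.4)² = 146.74².
Subtracting pairs of circle equations eliminates x²+y² and gives linear equations (the radical axes):
-254.2 x − 29.6 y = 1298.57
-134.4 x + 264.8 y = -17877.34
Solving the 2×2 system: x ≈ 2.6, y ≈ -66.2 km.
Check against P (with the unrounded x, y): √((x − 76.3)²+(y + 52.0)²) = 75.05 ≈ 75.06 km. ✓

2.6 km east, -66.2 km north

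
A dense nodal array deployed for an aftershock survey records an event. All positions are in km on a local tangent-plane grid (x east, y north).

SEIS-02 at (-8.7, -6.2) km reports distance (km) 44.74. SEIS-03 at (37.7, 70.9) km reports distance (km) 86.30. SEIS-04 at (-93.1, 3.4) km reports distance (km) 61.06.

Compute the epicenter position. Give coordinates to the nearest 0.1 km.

x ≈ -37.3 km, y ≈ 28.2 km

Circle about each station: (x + 8.7)² + (y + 6.2)² = 44.74²; (x − 37.7)² + (y − 70.9)² = 86.30²; (x + 93.1)² + (y − 3.4)² = 61.06².
Subtracting pairs of circle equations eliminates x²+y² and gives linear equations (the radical axes):
92.8 x + 154.2 y = 887.95
-168.8 x + 19.2 y = 6838.38
Solving the 2×2 system: x ≈ -37.3, y ≈ 28.2 km.
Check against SEIS-02 (with the unrounded x, y): √((x + 8.7)²+(y + 6.2)²) = 44.74 ≈ 44.74 km. ✓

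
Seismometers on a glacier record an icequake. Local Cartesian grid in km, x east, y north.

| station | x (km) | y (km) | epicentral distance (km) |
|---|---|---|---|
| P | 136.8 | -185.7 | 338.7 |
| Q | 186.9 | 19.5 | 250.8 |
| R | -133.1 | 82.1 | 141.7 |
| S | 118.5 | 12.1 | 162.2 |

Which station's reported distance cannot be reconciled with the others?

Solve using three stations at a time. Using P, R, S (subtract circle equations pairwise → linear system) gives (x, y) ≈ (2.0, 125.1).
Distances from that point to each station vs reported:
  P: calculated 338.7 vs reported 338.7 → residual 0.0 km
  Q: calculated 212.9 vs reported 250.8 → residual 37.9 km
  R: calculated 141.8 vs reported 141.7 → residual 0.1 km
  S: calculated 162.3 vs reported 162.2 → residual 0.1 km
P, R, S are mutually consistent (residuals ≈ 0); Q is off by 37.9 km.

Q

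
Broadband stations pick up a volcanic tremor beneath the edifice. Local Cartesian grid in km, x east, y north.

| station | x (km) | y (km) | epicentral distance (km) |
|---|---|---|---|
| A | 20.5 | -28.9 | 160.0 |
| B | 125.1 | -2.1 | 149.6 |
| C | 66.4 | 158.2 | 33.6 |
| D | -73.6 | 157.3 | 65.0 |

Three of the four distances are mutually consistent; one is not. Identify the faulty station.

Solve using three stations at a time. Using A, B, C (subtract circle equations pairwise → linear system) gives (x, y) ≈ (51.4, 128.1).
Distances from that point to each station vs reported:
  A: calculated 160.0 vs reported 160.0 → residual 0.0 km
  B: calculated 149.6 vs reported 149.6 → residual 0.0 km
  C: calculated 33.6 vs reported 33.6 → residual 0.0 km
  D: calculated 128.4 vs reported 65.0 → residual 63.4 km
A, B, C are mutually consistent (residuals ≈ 0); D is off by 63.4 km.

D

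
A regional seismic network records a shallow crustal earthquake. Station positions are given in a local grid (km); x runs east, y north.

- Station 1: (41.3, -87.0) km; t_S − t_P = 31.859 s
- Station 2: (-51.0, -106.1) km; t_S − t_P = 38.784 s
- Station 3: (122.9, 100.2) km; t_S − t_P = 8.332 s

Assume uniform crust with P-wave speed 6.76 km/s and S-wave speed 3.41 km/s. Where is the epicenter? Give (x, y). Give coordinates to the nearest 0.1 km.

73.8 km east, 129.8 km north

Distance from S−P lag: d = Δt · v_P v_S / (v_P − v_S) = Δt · (6.76·3.41)/(6.76−3.41) ≈ 6.8811·Δt.
So d_Station 1 = 219.22, d_Station 2 = 266.88, d_Station 3 = 57.33 km.
Circle about each station: (x − 41.3)² + (y + 87.0)² = 219.22²; (x + 51.0)² + (y + 106.1)² = 266.88²; (x − 122.9)² + (y − 100.2)² = 57.33².
Subtracting the Station 1 equation from the Station 2 and Station 3 equations removes the quadratic terms:
-184.6 x − 38.2 y = -18584.01
163.2 x + 374.4 y = 60640.44
Solving the 2×2 system: x ≈ 73.8, y ≈ 129.8 km.
Check against Station 1 (with the unrounded x, y): √((x − 41.3)²+(y + 87.0)²) = 219.22 ≈ 219.22 km. ✓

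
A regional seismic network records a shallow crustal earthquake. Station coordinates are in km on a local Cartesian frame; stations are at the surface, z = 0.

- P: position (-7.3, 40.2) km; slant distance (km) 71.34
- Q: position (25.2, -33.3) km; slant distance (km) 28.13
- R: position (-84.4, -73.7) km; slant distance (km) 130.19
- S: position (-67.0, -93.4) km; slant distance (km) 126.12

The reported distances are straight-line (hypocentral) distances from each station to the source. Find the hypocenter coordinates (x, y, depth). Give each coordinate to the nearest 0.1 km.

(30.4, -16.3, 21.8)

Each station gives a sphere (x−x_i)² + (y−y_i)² + z² = d_i² (stations at z=0).
Subtracting the P sphere from Q and R: z² cancels, leaving linear equations in x and y:
65.0 x − 147.0 y = 4372.70
-154.2 x − 227.8 y = -974.32
Solving: x ≈ 30.403, y ≈ -16.303 km (keep extra digits for the depth step; rounded: 30.4, -16.3).
Then from the P sphere: z² = 71.34² − (x + 7.3)² − (y − 40.2)² with x = 30.403, y = -16.303, so z ≈ 21.801 ≈ 21.8 km.
Check against S (with the unrounded solution): distance 126.12 ≈ 126.12 km. ✓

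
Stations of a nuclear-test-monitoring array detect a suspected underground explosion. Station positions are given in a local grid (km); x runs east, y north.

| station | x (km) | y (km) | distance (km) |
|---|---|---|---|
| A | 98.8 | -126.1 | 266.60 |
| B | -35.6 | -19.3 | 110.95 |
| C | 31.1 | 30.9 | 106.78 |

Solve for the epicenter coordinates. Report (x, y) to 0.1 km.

(-58.3, 89.3)

Circle about each station: (x − 98.8)² + (y + 126.1)² = 266.60²; (x + 35.6)² + (y + 19.3)² = 110.95²; (x − 31.1)² + (y − 30.9)² = 106.78².
Subtracting pairs of circle equations eliminates x²+y² and gives linear equations (the radical axes):
-268.8 x + 213.6 y = 34742.86
-135.4 x + 314.0 y = 35932.96
Solving the 2×2 system: x ≈ -58.3, y ≈ 89.3 km.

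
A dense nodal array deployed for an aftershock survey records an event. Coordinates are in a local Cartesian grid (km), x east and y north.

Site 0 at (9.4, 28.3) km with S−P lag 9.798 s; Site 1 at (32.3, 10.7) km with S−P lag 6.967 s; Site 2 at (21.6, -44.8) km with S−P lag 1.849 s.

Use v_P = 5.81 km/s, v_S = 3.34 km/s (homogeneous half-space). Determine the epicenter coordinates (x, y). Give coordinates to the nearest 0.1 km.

(36.1, -43.9)

Distance from S−P lag: d = Δt · v_P v_S / (v_P − v_S) = Δt · (5.81·3.34)/(5.81−3.34) ≈ 7.8564·Δt.
So d_Site 0 = 76.98, d_Site 1 = 54.74, d_Site 2 = 14.53 km.
Circle about each station: (x − 9.4)² + (y − 28.3)² = 76.98²; (x − 32.3)² + (y − 10.7)² = 54.74²; (x − 21.6)² + (y + 44.8)² = 14.53².
Subtracting pairs of circle equations eliminates x²+y² and gives linear equations (the radical axes):
45.8 x − 35.2 y = 3197.98
24.4 x − 146.2 y = 7299.15
Solving the 2×2 system: x ≈ 36.1, y ≈ -43.9 km.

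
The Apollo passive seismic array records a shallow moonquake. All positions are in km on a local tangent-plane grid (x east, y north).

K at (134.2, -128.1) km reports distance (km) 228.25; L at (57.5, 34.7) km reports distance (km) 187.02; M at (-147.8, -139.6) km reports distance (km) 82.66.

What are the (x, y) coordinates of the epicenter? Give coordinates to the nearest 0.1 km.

Circle about each station: (x − 134.2)² + (y + 128.1)² = 228.25²; (x − 57.5)² + (y − 34.7)² = 187.02²; (x + 147.8)² + (y + 139.6)² = 82.66².
Subtracting pairs of circle equations eliminates x²+y² and gives linear equations (the radical axes):
-153.4 x + 325.6 y = -12787.33
-564.0 x − 23.0 y = 52179.14
Solving the 2×2 system: x ≈ -89.2, y ≈ -81.3 km.
Check against K (with the unrounded x, y): √((x − 134.2)²+(y + 128.1)²) = 228.25 ≈ 228.25 km. ✓

-89.2 km east, -81.3 km north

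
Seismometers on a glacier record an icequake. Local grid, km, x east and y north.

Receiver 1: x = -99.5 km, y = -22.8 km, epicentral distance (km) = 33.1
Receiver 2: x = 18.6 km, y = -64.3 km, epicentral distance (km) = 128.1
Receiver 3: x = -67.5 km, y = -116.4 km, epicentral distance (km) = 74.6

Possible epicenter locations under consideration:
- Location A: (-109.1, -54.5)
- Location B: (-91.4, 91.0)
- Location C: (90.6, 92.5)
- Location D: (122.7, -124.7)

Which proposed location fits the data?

Location A

For each candidate, compare |candidate − station| to the reported distance:
Location A: residuals Receiver 1 0.0, Receiver 2 0.0, Receiver 3 0.0 → max 0.0 km
Location B: residuals Receiver 1 81.0, Receiver 2 62.2, Receiver 3 134.2 → max 134.2 km
Location C: residuals Receiver 1 189.2, Receiver 2 44.4, Receiver 3 187.4 → max 189.2 km
Location D: residuals Receiver 1 211.4, Receiver 2 7.7, Receiver 3 115.8 → max 211.4 km
Only Location A has all residuals ≈ 0.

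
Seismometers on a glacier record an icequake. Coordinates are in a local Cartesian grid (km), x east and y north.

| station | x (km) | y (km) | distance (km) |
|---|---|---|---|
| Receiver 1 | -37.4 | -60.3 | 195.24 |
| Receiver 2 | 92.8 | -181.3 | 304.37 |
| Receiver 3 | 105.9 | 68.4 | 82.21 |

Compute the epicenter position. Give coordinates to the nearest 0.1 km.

Circle about each station: (x + 37.4)² + (y + 60.3)² = 195.24²; (x − 92.8)² + (y + 181.3)² = 304.37²; (x − 105.9)² + (y − 68.4)² = 82.21².
Subtracting the Receiver 1 equation from the Receiver 2 and Receiver 3 equations removes the quadratic terms:
260.4 x − 242.0 y = -18075.76
286.6 x + 257.4 y = 42218.69
Solving the 2×2 system: x ≈ 40.8, y ≈ 118.6 km.

(40.8, 118.6)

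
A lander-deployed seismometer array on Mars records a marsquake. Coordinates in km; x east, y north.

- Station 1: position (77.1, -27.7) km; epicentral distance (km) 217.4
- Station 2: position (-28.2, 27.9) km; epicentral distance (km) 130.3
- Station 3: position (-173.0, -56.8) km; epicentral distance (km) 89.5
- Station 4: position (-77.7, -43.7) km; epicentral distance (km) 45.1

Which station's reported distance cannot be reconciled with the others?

Solve using three stations at a time. Using Station 2, Station 3, Station 4 (subtract circle equations pairwise → linear system) gives (x, y) ≈ (-88.9, -87.4).
Distances from that point to each station vs reported:
  Station 1: calculated 176.4 vs reported 217.4 → residual 41.0 km
  Station 2: calculated 130.3 vs reported 130.3 → residual 0.0 km
  Station 3: calculated 89.5 vs reported 89.5 → residual 0.0 km
  Station 4: calculated 45.1 vs reported 45.1 → residual 0.0 km
Station 2, Station 3, Station 4 are mutually consistent (residuals ≈ 0); Station 1 is off by 41.0 km.

Station 1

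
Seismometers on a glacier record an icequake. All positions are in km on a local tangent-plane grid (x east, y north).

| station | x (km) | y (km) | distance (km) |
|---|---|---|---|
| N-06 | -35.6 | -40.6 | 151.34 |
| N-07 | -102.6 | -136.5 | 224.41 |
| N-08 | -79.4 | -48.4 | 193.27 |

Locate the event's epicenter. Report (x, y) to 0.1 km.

Circle about each station: (x + 35.6)² + (y + 40.6)² = 151.34²; (x + 102.6)² + (y + 136.5)² = 224.41²; (x + 79.4)² + (y + 48.4)² = 193.27².
Subtracting pairs of circle equations eliminates x²+y² and gives linear equations (the radical axes):
-134.0 x − 191.8 y = -1212.76
-87.6 x − 15.6 y = -8718.30
Solving the 2×2 system: x ≈ 112.4, y ≈ -72.2 km.

112.4 km east, -72.2 km north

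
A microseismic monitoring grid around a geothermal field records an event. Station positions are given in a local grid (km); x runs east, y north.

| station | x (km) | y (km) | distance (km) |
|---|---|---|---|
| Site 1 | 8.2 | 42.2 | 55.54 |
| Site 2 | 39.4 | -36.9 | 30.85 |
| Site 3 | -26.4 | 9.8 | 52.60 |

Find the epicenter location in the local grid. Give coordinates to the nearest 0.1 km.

21.6 km east, -11.7 km north

Circle about each station: (x − 8.2)² + (y − 42.2)² = 55.54²; (x − 39.4)² + (y + 36.9)² = 30.85²; (x + 26.4)² + (y − 9.8)² = 52.60².
Subtracting pairs of circle equations eliminates x²+y² and gives linear equations (the radical axes):
62.4 x − 158.2 y = 3198.86
-69.2 x − 64.8 y = -737.15
Solving the 2×2 system: x ≈ 21.6, y ≈ -11.7 km.
Check against Site 1 (with the unrounded x, y): √((x − 8.2)²+(y − 42.2)²) = 55.54 ≈ 55.54 km. ✓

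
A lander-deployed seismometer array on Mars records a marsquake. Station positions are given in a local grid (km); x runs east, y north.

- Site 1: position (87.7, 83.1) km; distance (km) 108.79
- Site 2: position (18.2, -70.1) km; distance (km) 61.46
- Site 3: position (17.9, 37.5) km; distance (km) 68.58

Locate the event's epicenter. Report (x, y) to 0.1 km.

Circle about each station: (x − 87.7)² + (y − 83.1)² = 108.79²; (x − 18.2)² + (y + 70.1)² = 61.46²; (x − 17.9)² + (y − 37.5)² = 68.58².
Subtracting pairs of circle equations eliminates x²+y² and gives linear equations (the radical axes):
-139.0 x − 306.4 y = -1293.72
-139.6 x − 91.2 y = -5738.19
Solving the 2×2 system: x ≈ 54.5, y ≈ -20.5 km.
Check against Site 1 (with the unrounded x, y): √((x − 87.7)²+(y − 83.1)²) = 108.79 ≈ 108.79 km. ✓

(54.5, -20.5)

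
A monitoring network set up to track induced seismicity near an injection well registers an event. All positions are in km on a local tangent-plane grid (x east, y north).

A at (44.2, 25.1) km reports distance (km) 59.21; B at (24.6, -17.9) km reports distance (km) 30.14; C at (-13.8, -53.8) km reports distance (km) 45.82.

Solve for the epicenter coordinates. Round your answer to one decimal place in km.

(-4.2, -9.0)

Circle about each station: (x − 44.2)² + (y − 25.1)² = 59.21²; (x − 24.6)² + (y + 17.9)² = 30.14²; (x + 13.8)² + (y + 53.8)² = 45.82².
Subtracting the A equation from the B and C equations removes the quadratic terms:
-39.2 x − 86.0 y = 939.32
-116.0 x − 157.8 y = 1907.58
Solving the 2×2 system: x ≈ -4.2, y ≈ -9.0 km.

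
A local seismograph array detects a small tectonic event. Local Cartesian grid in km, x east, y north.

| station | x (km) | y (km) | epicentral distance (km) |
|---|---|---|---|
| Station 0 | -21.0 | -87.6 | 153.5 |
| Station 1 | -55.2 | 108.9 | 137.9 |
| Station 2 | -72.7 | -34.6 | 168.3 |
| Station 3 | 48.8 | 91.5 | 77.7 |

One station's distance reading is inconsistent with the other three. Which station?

Solve using three stations at a time. Using Station 0, Station 2, Station 3 (subtract circle equations pairwise → linear system) gives (x, y) ≈ (85.4, 23.0).
Distances from that point to each station vs reported:
  Station 0: calculated 153.5 vs reported 153.5 → residual 0.0 km
  Station 1: calculated 164.8 vs reported 137.9 → residual 26.9 km
  Station 2: calculated 168.3 vs reported 168.3 → residual 0.0 km
  Station 3: calculated 77.7 vs reported 77.7 → residual 0.0 km
Station 0, Station 2, Station 3 are mutually consistent (residuals ≈ 0); Station 1 is off by 26.9 km.

Station 1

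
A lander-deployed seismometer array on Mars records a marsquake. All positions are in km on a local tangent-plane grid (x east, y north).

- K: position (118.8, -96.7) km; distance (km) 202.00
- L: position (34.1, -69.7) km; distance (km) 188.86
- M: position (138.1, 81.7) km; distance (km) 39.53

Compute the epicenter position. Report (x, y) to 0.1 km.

x ≈ 106.1 km, y ≈ 104.9 km

Circle about each station: (x − 118.8)² + (y + 96.7)² = 202.00²; (x − 34.1)² + (y + 69.7)² = 188.86²; (x − 138.1)² + (y − 81.7)² = 39.53².
Subtracting the K equation from the L and M equations removes the quadratic terms:
-169.4 x + 54.0 y = -12307.53
38.6 x + 356.8 y = 41523.55
Solving the 2×2 system: x ≈ 106.1, y ≈ 104.9 km.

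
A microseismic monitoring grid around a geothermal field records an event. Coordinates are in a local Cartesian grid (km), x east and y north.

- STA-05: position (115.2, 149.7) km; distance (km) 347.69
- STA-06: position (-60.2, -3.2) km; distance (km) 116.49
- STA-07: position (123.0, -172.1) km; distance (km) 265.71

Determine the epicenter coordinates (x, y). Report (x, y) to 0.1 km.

Circle about each station: (x − 115.2)² + (y − 149.7)² = 347.69²; (x + 60.2)² + (y + 3.2)² = 116.49²; (x − 123.0)² + (y + 172.1)² = 265.71².
Subtracting the STA-05 equation from the STA-06 and STA-07 equations removes the quadratic terms:
-350.8 x − 305.8 y = 75271.57
15.6 x − 643.6 y = 59352.81
Solving the 2×2 system: x ≈ -131.4, y ≈ -95.4 km.

x ≈ -131.4 km, y ≈ -95.4 km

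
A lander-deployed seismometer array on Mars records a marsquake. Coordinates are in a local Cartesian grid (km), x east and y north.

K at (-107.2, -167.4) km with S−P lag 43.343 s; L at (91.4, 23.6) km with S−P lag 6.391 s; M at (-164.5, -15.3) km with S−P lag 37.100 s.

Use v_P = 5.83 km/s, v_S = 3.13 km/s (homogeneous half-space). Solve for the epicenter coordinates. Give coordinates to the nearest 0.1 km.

Distance from S−P lag: d = Δt · v_P v_S / (v_P − v_S) = Δt · (5.83·3.13)/(5.83−3.13) ≈ 6.7585·Δt.
So d_K = 292.93, d_L = 43.19, d_M = 250.74 km.
Circle about each station: (x + 107.2)² + (y + 167.4)² = 292.93²; (x − 91.4)² + (y − 23.6)² = 43.19²; (x + 164.5)² + (y + 15.3)² = 250.74².
Subtracting the K equation from the L and M equations removes the quadratic terms:
397.2 x + 382.0 y = 53338.93
-114.6 x + 304.2 y = 10717.18
Solving the 2×2 system: x ≈ 73.7, y ≈ 63.0 km.

73.7 km east, 63.0 km north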